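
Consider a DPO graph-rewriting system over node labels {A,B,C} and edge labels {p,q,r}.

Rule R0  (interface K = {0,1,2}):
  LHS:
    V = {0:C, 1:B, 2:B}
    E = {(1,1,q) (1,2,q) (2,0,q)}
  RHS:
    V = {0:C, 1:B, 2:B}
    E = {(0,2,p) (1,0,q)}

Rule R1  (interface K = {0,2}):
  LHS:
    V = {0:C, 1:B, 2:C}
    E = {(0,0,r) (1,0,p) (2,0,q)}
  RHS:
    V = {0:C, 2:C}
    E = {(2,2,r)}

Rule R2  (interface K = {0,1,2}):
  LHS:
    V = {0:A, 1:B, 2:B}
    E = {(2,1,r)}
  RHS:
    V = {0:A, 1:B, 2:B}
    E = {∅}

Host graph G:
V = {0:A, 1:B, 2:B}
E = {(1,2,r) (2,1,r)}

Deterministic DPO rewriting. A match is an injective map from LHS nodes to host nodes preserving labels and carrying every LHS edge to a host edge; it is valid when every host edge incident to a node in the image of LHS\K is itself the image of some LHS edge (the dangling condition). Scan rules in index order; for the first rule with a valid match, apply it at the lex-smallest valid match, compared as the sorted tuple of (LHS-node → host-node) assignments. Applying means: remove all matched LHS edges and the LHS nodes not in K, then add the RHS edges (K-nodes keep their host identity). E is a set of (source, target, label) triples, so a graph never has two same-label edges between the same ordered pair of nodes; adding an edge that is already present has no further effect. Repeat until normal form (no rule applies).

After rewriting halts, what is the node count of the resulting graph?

initial: |V|=3 |E|=2  E = 1-r->2 2-r->1
step 1: apply R2 at {0↦0, 1↦1, 2↦2}  → |V|=3 |E|=1  E = 1-r->2
step 2: apply R2 at {0↦0, 1↦2, 2↦1}  → |V|=3 |E|=0  E = ∅
final graph: no rule applies after step 2
NF nodes: {0:A, 1:B, 2:B}

Answer: 3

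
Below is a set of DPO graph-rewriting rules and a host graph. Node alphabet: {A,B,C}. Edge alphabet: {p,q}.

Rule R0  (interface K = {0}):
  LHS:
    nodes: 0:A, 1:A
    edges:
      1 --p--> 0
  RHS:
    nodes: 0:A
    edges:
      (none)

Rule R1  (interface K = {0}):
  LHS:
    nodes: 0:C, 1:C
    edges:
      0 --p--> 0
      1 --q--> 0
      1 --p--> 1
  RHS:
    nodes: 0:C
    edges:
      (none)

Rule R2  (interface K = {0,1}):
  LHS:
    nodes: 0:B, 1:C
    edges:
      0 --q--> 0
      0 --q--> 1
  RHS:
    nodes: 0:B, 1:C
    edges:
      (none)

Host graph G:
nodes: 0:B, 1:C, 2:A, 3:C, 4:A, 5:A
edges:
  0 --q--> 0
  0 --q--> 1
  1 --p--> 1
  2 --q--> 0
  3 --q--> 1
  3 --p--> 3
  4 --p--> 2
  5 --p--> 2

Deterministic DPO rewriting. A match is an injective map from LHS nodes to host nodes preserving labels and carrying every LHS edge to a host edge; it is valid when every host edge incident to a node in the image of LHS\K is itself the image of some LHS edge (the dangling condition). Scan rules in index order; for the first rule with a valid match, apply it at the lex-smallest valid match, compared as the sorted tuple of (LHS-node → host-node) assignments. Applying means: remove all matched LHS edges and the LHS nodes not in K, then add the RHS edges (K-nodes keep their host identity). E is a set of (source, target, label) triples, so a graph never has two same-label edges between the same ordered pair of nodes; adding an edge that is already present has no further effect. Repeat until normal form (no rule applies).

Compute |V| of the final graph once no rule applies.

start.  V:6 E:8  edges: 0-q->0 0-q->1 1-p->1 2-q->0 3-q->1 3-p->3 4-p->2 5-p->2
1. fire R0 via {0↦2, 1↦4}  →  V:5 E:7  edges: 0-q->0 0-q->1 1-p->1 2-q->0 3-q->1 3-p->3 5-p->2
2. fire R0 via {0↦2, 1↦5}  →  V:4 E:6  edges: 0-q->0 0-q->1 1-p->1 2-q->0 3-q->1 3-p->3
3. fire R1 via {0↦1, 1↦3}  →  V:3 E:3  edges: 0-q->0 0-q->1 2-q->0
4. fire R2 via {0↦0, 1↦1}  →  V:3 E:1  edges: 2-q->0
normal form: no rule applies after step 4
NF nodes: {0:B, 1:C, 2:A}

Answer: 3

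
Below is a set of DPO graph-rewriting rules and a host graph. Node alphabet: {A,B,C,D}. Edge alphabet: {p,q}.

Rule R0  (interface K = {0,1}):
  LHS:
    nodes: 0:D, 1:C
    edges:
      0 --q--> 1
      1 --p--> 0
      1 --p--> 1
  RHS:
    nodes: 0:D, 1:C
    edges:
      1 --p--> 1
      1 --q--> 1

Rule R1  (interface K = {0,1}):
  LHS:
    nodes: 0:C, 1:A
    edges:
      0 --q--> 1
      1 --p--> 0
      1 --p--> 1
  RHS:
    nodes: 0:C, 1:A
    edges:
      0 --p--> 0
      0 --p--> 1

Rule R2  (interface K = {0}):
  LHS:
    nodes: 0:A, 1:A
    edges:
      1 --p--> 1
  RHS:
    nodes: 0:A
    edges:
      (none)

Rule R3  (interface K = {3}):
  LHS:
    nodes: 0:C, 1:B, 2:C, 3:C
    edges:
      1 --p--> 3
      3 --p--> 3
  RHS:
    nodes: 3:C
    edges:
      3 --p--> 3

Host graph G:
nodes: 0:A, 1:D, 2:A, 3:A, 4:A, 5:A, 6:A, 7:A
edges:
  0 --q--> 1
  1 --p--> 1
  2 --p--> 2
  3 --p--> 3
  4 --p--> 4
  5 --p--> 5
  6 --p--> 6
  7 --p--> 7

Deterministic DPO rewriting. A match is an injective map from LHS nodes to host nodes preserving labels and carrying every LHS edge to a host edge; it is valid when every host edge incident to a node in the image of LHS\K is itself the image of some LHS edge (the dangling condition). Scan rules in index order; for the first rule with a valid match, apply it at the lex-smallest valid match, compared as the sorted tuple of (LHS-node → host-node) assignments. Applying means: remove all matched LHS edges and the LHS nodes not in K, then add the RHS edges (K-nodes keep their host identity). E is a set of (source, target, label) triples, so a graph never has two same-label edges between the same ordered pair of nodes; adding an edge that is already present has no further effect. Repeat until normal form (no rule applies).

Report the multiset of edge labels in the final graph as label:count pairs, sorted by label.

Answer: p:1 q:1

Steps:
[0] host  ⇒  8 nodes, 8 edges  {0-q->1 1-p->1 2-p->2 3-p->3 4-p->4 5-p->5 6-p->6 7-p->7}
[1] R2 @ {0↦0, 1↦2}  ⇒  7 nodes, 7 edges  {0-q->1 1-p->1 3-p->3 4-p->4 5-p->5 6-p->6 7-p->7}
[2] R2 @ {0↦0, 1↦3}  ⇒  6 nodes, 6 edges  {0-q->1 1-p->1 4-p->4 5-p->5 6-p->6 7-p->7}
[3] R2 @ {0↦0, 1↦4}  ⇒  5 nodes, 5 edges  {0-q->1 1-p->1 5-p->5 6-p->6 7-p->7}
[4] R2 @ {0↦0, 1↦5}  ⇒  4 nodes, 4 edges  {0-q->1 1-p->1 6-p->6 7-p->7}
[5] R2 @ {0↦0, 1↦6}  ⇒  3 nodes, 3 edges  {0-q->1 1-p->1 7-p->7}
[6] R2 @ {0↦0, 1↦7}  ⇒  2 nodes, 2 edges  {0-q->1 1-p->1}
final graph: no rule applies after step 6
NF edges: [(0, 1, 'q'), (1, 1, 'p')]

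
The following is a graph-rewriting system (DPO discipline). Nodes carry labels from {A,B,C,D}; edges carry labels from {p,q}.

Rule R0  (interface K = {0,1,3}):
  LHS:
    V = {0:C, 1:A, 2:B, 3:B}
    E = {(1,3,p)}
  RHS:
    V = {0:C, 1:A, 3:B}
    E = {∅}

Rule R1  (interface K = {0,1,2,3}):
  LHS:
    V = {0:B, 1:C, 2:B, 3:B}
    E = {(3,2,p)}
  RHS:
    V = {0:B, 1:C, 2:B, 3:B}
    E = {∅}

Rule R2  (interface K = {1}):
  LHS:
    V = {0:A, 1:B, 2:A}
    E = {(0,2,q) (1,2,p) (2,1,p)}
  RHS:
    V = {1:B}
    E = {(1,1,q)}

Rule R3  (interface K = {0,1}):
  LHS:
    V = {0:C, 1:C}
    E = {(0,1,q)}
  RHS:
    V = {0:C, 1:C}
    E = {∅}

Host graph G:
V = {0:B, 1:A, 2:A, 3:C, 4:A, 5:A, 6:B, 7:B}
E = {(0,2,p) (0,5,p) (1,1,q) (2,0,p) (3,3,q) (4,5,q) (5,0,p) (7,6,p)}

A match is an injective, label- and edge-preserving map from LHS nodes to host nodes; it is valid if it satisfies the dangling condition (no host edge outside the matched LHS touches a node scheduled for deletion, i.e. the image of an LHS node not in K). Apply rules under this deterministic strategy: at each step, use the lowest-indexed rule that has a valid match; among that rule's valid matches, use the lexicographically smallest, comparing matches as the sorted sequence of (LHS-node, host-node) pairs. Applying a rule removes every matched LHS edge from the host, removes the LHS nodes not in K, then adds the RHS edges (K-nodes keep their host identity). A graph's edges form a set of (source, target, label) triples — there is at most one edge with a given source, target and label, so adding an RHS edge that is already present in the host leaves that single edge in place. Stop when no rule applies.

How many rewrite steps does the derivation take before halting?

start.  V:8 E:8  edges: 0-p->2 0-p->5 1-q->1 2-p->0 3-q->3 4-q->5 5-p->0 7-p->6
1. fire R1 via {0↦0, 1↦3, 2↦6, 3↦7}  →  V:8 E:7  edges: 0-p->2 0-p->5 1-q->1 2-p->0 3-q->3 4-q->5 5-p->0
2. fire R0 via {0↦3, 1↦2, 2↦6, 3↦0}  →  V:7 E:6  edges: 0-p->2 0-p->5 1-q->1 3-q->3 4-q->5 5-p->0
3. fire R0 via {0↦3, 1↦5, 2↦7, 3↦0}  →  V:6 E:5  edges: 0-p->2 0-p->5 1-q->1 3-q->3 4-q->5
halt: no rule applies after step 3

Answer: 3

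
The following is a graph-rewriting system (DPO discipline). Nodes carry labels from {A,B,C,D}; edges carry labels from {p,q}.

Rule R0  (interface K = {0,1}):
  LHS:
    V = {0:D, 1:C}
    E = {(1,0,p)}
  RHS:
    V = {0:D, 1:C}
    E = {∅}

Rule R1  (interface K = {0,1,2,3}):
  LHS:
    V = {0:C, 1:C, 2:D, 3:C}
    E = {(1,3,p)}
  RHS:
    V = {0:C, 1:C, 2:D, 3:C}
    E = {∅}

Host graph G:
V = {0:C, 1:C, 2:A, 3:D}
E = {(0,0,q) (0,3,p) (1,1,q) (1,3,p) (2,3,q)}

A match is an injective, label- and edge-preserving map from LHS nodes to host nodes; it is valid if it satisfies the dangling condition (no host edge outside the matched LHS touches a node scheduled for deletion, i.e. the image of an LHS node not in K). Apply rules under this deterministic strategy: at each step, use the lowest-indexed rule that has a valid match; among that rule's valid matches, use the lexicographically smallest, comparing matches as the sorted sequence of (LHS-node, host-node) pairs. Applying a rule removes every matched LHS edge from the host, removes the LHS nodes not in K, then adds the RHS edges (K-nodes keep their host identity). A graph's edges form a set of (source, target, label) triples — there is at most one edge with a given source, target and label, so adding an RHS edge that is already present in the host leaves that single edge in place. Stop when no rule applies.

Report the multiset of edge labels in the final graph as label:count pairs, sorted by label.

Answer: q:3

Rewrite trace:
start.  V:4 E:5  edges: 0-q->0 0-p->3 1-q->1 1-p->3 2-q->3
1. fire R0 via {0↦3, 1↦0}  →  V:4 E:4  edges: 0-q->0 1-q->1 1-p->3 2-q->3
2. fire R0 via {0↦3, 1↦1}  →  V:4 E:3  edges: 0-q->0 1-q->1 2-q->3
normal form: no rule applies after step 2
NF edges: [(0, 0, 'q'), (1, 1, 'q'), (2, 3, 'q')]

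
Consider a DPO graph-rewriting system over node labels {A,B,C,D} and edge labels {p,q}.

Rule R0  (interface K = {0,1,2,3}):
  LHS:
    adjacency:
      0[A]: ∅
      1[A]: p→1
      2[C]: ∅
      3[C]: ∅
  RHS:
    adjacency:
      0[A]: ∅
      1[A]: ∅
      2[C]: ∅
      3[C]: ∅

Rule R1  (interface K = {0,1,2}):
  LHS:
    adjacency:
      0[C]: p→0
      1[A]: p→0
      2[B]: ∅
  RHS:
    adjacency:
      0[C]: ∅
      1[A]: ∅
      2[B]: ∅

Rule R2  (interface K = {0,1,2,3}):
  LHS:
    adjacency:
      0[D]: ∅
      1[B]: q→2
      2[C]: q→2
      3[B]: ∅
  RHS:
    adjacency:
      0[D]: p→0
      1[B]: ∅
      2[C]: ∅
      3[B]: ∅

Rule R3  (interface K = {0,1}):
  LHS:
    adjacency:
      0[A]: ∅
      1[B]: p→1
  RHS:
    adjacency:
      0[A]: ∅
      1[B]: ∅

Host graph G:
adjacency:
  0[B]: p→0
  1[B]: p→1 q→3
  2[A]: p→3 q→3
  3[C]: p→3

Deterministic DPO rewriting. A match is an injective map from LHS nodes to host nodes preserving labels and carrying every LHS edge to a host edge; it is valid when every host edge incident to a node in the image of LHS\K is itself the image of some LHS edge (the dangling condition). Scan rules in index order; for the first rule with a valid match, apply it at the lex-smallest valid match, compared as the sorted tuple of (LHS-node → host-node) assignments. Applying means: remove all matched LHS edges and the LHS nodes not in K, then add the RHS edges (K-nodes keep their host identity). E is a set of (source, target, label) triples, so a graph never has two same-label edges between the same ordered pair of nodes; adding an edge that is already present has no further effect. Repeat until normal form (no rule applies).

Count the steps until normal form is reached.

Answer: 3

Steps:
[0] host  ⇒  4 nodes, 6 edges  {0-p->0 1-p->1 1-q->3 2-p->3 2-q->3 3-p->3}
[1] R1 @ {0↦3, 1↦2, 2↦0}  ⇒  4 nodes, 4 edges  {0-p->0 1-p->1 1-q->3 2-q->3}
[2] R3 @ {0↦2, 1↦0}  ⇒  4 nodes, 3 edges  {1-p->1 1-q->3 2-q->3}
[3] R3 @ {0↦2, 1↦1}  ⇒  4 nodes, 2 edges  {1-q->3 2-q->3}
final graph: no rule applies after step 3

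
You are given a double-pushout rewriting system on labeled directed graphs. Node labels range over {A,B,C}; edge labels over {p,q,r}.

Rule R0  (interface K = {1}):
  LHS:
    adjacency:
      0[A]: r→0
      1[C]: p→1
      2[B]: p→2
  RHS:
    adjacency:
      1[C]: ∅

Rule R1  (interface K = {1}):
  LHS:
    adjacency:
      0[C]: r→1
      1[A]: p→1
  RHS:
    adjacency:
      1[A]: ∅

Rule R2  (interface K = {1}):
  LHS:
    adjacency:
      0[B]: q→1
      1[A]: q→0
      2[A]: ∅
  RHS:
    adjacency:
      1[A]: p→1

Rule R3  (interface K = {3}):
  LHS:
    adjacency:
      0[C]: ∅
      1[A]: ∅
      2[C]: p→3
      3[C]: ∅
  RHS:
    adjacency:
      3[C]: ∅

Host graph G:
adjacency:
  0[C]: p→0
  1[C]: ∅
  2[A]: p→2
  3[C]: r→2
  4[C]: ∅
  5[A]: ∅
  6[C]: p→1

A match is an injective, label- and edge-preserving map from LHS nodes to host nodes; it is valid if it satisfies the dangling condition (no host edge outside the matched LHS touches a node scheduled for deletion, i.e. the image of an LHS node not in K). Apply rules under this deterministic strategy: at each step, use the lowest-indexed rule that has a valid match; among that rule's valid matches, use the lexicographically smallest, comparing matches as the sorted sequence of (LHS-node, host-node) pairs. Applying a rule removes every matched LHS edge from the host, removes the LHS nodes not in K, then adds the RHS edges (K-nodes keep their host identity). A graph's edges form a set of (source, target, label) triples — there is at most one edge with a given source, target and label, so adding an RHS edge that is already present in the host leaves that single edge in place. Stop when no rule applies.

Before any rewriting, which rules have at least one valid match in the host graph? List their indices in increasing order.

Answer: [R1,R3]

Steps:
R0: no valid match — LHS pattern not found
R1: 1 valid match — {0↦3, 1↦2}
R2: no valid match — LHS pattern not found
R3: 1 valid match — {0↦4, 1↦5, 2↦6, 3↦1}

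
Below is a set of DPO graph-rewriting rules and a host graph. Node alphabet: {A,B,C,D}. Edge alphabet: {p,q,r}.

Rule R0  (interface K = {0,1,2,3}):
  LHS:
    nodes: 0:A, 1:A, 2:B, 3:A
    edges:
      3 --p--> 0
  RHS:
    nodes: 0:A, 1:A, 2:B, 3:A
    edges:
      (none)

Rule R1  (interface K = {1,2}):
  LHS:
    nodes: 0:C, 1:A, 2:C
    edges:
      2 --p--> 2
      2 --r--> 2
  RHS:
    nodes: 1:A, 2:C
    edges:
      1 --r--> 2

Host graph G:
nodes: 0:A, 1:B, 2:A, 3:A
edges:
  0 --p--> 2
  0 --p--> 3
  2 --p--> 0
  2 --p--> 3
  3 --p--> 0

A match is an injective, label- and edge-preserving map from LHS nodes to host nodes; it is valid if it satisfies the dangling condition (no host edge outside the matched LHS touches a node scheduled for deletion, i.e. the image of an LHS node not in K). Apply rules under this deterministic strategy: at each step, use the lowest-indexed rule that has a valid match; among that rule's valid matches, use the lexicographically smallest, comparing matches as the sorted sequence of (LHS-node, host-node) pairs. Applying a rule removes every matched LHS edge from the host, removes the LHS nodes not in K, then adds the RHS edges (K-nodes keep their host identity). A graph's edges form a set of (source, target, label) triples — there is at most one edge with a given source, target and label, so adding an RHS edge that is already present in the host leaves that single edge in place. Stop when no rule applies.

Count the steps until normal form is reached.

initial: |V|=4 |E|=5  E = 0-p->2 0-p->3 2-p->0 2-p->3 3-p->0
step 1: apply R0 at {0↦0, 1↦2, 2↦1, 3↦3}  → |V|=4 |E|=4  E = 0-p->2 0-p->3 2-p->0 2-p->3
step 2: apply R0 at {0↦0, 1↦3, 2↦1, 3↦2}  → |V|=4 |E|=3  E = 0-p->2 0-p->3 2-p->3
step 3: apply R0 at {0↦2, 1↦3, 2↦1, 3↦0}  → |V|=4 |E|=2  E = 0-p->3 2-p->3
step 4: apply R0 at {0↦3, 1↦0, 2↦1, 3↦2}  → |V|=4 |E|=1  E = 0-p->3
step 5: apply R0 at {0↦3, 1↦2, 2↦1, 3↦0}  → |V|=4 |E|=0  E = ∅
normal form: no rule applies after step 5

Answer: 5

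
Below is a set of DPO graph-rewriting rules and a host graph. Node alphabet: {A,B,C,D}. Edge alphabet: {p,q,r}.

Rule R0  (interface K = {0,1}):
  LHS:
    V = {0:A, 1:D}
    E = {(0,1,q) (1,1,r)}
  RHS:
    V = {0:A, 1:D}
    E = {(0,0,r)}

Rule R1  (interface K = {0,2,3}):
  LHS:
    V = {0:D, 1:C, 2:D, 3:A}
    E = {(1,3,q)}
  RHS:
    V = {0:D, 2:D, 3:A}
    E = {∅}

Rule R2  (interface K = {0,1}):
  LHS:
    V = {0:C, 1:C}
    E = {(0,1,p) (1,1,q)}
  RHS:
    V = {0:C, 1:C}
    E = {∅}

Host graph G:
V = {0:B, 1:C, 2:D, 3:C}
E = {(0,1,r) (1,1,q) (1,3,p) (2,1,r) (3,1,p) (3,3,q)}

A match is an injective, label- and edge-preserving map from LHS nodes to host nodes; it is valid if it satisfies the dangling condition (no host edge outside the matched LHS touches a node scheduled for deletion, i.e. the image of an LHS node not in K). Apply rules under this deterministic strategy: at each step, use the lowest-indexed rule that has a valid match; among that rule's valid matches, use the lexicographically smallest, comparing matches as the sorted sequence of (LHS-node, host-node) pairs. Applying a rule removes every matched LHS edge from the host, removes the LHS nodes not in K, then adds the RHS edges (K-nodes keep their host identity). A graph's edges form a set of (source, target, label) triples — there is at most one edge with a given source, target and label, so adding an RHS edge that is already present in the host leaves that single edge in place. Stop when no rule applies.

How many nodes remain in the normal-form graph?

Answer: 4

Steps:
start.  V:4 E:6  edges: 0-r->1 1-q->1 1-p->3 2-r->1 3-p->1 3-q->3
1. fire R2 via {0↦1, 1↦3}  →  V:4 E:4  edges: 0-r->1 1-q->1 2-r->1 3-p->1
2. fire R2 via {0↦3, 1↦1}  →  V:4 E:2  edges: 0-r->1 2-r->1
final graph: no rule applies after step 2
NF nodes: {0:B, 1:C, 2:D, 3:C}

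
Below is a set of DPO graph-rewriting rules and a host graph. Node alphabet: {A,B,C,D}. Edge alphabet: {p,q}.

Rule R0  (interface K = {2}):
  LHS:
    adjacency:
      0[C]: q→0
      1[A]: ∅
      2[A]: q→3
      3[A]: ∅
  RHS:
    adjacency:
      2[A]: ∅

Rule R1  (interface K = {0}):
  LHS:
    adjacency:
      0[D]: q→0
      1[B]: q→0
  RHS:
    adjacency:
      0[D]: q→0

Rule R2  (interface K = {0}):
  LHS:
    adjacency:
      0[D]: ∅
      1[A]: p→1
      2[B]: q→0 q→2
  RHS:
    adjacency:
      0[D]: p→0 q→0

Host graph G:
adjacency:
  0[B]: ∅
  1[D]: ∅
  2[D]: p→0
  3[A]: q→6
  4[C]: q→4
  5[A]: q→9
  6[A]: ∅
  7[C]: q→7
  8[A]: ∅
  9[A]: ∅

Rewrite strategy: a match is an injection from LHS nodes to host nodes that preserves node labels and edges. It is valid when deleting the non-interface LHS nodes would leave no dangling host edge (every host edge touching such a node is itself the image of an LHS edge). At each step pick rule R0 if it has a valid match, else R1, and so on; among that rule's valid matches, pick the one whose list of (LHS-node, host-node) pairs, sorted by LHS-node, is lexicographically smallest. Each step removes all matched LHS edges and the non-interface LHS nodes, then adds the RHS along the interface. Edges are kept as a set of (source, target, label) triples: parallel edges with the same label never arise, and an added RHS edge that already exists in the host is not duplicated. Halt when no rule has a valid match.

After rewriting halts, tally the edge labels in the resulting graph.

Answer: p:1

Steps:
initial: |V|=10 |E|=5  E = 2-p->0 3-q->6 4-q->4 5-q->9 7-q->7
step 1: apply R0 at {0↦4, 1↦8, 2↦3, 3↦6}  → |V|=7 |E|=3  E = 2-p->0 5-q->9 7-q->7
step 2: apply R0 at {0↦7, 1↦3, 2↦5, 3↦9}  → |V|=4 |E|=1  E = 2-p->0
halt: no rule applies after step 2
NF edges: [(2, 0, 'p')]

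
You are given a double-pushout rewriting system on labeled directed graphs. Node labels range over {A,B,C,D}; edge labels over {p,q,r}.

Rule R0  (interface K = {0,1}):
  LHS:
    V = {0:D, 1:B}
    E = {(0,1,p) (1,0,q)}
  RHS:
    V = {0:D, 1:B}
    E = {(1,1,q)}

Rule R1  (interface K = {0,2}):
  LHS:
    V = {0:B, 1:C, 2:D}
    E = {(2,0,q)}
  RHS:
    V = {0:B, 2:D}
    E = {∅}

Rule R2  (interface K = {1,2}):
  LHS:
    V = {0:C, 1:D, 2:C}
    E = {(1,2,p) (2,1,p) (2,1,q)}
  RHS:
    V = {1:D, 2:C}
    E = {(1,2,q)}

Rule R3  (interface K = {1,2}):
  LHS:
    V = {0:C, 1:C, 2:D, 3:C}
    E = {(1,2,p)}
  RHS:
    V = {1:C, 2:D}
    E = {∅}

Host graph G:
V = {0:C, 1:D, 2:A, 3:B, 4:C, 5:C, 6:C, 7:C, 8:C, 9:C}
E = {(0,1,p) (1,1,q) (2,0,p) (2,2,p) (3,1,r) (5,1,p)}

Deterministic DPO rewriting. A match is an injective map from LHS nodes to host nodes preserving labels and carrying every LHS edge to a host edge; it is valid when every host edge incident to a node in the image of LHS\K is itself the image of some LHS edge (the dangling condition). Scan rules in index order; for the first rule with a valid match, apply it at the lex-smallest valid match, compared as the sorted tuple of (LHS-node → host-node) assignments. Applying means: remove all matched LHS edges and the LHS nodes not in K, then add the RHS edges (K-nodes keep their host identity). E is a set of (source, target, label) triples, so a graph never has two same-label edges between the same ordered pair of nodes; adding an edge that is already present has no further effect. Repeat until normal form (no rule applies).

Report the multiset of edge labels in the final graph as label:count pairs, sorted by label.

initial: |V|=10 |E|=6  E = 0-p->1 1-q->1 2-p->0 2-p->2 3-r->1 5-p->1
step 1: apply R3 at {0↦4, 1↦0, 2↦1, 3↦6}  → |V|=8 |E|=5  E = 1-q->1 2-p->0 2-p->2 3-r->1 5-p->1
step 2: apply R3 at {0↦7, 1↦5, 2↦1, 3↦8}  → |V|=6 |E|=4  E = 1-q->1 2-p->0 2-p->2 3-r->1
normal form: no rule applies after step 2
NF edges: [(1, 1, 'q'), (2, 0, 'p'), (2, 2, 'p'), (3, 1, 'r')]

Answer: p:2 q:1 r:1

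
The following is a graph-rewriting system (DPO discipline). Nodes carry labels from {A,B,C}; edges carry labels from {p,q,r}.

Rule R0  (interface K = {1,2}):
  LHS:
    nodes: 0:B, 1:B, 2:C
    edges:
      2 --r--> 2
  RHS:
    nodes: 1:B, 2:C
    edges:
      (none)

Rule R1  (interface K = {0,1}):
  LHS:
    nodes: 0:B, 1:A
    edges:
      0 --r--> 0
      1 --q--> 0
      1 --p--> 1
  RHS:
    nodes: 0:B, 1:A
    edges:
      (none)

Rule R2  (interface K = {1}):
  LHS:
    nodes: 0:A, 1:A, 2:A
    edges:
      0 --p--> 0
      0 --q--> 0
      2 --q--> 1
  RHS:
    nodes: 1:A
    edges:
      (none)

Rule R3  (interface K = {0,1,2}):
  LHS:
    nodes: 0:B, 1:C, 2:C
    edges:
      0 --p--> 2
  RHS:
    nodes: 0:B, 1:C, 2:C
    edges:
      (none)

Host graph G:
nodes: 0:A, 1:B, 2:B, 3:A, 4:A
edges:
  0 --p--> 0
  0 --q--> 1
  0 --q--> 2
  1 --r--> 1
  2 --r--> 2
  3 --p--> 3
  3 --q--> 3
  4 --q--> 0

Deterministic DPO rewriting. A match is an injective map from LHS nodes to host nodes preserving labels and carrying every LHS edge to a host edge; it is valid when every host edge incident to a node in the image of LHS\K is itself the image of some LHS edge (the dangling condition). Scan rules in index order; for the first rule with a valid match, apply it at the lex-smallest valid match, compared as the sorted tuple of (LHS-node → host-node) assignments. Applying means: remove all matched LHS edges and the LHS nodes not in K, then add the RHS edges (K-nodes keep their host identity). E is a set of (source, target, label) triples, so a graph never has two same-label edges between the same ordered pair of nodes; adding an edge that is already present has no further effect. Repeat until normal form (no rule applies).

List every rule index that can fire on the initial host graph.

R0: no valid match — LHS pattern not found
R1: 2 valid matches — {0↦1, 1↦0}, {0↦2, 1↦0}
R2: 1 valid match — {0↦3, 1↦0, 2↦4}
R3: no valid match — LHS pattern not found

Answer: [R1,R2]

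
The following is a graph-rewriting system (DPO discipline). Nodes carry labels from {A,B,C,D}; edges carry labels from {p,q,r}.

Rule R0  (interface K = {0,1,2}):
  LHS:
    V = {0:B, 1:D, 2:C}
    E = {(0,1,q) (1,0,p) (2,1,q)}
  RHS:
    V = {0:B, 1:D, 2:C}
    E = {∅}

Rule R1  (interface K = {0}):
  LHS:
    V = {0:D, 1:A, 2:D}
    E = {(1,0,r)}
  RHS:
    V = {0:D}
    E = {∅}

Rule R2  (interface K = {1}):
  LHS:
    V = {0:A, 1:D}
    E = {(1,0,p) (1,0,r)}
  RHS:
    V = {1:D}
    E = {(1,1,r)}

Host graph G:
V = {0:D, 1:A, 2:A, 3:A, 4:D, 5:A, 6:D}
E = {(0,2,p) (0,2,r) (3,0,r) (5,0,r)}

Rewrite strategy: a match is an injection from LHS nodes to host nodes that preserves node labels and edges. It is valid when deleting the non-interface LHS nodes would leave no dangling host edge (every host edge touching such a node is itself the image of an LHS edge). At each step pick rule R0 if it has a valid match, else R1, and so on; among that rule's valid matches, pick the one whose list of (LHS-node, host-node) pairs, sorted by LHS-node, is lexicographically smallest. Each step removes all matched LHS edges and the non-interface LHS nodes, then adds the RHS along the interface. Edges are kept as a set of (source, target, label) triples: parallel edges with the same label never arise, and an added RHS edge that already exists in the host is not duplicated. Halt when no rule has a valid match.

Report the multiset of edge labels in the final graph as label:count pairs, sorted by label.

Answer: r:1

Rewrite trace:
initial: |V|=7 |E|=4  E = 0-p->2 0-r->2 3-r->0 5-r->0
step 1: apply R1 at {0↦0, 1↦3, 2↦4}  → |V|=5 |E|=3  E = 0-p->2 0-r->2 5-r->0
step 2: apply R1 at {0↦0, 1↦5, 2↦6}  → |V|=3 |E|=2  E = 0-p->2 0-r->2
step 3: apply R2 at {0↦2, 1↦0}  → |V|=2 |E|=1  E = 0-r->0
normal form: no rule applies after step 3
NF edges: [(0, 0, 'r')]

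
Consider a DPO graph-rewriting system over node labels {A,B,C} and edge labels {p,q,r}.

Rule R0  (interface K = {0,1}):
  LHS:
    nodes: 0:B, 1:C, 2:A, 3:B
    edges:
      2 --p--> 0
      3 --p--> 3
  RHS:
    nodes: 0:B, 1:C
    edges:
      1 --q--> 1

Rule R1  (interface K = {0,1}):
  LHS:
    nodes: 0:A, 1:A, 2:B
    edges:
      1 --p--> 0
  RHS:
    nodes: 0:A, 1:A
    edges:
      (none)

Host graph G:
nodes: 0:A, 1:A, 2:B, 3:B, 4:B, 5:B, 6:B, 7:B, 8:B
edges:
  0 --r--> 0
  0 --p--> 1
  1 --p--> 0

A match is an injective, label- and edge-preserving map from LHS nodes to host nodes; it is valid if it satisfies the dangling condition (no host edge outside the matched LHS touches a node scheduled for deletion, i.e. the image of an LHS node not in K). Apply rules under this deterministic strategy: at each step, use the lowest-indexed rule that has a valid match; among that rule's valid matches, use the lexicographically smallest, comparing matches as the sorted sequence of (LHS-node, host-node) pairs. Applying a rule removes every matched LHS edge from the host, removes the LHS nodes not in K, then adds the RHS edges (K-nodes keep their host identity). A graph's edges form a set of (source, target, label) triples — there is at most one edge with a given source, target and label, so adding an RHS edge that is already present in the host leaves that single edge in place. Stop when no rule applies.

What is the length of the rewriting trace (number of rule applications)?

Answer: 2

Rewrite trace:
start.  V:9 E:3  edges: 0-r->0 0-p->1 1-p->0
1. fire R1 via {0↦0, 1↦1, 2↦2}  →  V:8 E:2  edges: 0-r->0 0-p->1
2. fire R1 via {0↦1, 1↦0, 2↦3}  →  V:7 E:1  edges: 0-r->0
final graph: no rule applies after step 2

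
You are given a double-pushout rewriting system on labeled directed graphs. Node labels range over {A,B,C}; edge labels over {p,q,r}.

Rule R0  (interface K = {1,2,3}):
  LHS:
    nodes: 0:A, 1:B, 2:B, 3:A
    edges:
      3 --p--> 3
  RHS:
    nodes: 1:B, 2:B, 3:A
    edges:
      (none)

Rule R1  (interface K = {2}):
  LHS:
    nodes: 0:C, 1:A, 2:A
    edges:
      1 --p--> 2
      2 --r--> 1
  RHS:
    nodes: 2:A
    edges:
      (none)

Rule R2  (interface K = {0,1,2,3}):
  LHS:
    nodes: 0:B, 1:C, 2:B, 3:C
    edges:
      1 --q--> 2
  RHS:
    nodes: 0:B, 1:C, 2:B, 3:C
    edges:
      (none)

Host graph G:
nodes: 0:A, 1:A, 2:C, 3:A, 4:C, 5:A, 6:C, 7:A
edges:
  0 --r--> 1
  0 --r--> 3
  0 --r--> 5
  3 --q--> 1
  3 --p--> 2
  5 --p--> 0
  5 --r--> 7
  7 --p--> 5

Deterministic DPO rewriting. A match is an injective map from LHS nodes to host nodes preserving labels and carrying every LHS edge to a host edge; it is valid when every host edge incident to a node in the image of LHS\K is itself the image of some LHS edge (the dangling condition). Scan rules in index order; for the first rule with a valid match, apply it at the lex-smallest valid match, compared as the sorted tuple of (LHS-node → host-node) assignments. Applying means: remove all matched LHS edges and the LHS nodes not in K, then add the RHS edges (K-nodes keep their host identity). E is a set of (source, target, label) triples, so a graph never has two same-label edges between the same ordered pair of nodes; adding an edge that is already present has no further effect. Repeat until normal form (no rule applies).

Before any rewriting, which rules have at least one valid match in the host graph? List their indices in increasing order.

R0: no valid match — LHS pattern not found
R1: 2 valid matches — {0↦4, 1↦7, 2↦5}, {0↦6, 1↦7, 2↦5}
R2: no valid match — LHS pattern not found

Answer: [R1]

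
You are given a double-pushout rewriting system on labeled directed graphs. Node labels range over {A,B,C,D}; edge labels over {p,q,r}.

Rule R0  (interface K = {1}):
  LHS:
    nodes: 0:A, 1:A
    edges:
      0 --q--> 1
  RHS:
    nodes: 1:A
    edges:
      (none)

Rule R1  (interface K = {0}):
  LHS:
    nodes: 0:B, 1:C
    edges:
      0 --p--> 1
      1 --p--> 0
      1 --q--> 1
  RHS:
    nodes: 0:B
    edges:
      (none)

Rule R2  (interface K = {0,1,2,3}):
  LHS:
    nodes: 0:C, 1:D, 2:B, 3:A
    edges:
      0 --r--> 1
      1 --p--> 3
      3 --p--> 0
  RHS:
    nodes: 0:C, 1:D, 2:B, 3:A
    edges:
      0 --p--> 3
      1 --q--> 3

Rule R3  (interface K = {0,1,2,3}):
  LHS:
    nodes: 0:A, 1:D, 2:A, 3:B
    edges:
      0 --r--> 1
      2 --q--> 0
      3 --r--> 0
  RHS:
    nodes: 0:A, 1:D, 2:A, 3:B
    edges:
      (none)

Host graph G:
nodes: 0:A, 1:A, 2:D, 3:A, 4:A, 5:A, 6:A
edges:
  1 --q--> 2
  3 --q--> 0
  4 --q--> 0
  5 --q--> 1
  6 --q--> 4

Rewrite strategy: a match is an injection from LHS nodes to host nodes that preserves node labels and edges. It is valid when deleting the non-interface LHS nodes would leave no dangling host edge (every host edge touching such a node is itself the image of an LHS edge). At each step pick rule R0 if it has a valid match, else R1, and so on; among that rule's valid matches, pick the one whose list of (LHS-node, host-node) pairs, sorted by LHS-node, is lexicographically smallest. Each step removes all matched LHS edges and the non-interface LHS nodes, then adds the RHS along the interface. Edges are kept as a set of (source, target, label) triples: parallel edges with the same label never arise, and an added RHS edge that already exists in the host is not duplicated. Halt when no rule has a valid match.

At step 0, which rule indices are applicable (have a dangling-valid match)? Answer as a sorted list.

Answer: [R0]

Rewrite trace:
R0: 3 valid matches — {0↦3, 1↦0}, {0↦5, 1↦1}, {0↦6, 1↦4}
R1: no valid match — LHS pattern not found
R2: no valid match — LHS pattern not found
R3: no valid match — LHS pattern not found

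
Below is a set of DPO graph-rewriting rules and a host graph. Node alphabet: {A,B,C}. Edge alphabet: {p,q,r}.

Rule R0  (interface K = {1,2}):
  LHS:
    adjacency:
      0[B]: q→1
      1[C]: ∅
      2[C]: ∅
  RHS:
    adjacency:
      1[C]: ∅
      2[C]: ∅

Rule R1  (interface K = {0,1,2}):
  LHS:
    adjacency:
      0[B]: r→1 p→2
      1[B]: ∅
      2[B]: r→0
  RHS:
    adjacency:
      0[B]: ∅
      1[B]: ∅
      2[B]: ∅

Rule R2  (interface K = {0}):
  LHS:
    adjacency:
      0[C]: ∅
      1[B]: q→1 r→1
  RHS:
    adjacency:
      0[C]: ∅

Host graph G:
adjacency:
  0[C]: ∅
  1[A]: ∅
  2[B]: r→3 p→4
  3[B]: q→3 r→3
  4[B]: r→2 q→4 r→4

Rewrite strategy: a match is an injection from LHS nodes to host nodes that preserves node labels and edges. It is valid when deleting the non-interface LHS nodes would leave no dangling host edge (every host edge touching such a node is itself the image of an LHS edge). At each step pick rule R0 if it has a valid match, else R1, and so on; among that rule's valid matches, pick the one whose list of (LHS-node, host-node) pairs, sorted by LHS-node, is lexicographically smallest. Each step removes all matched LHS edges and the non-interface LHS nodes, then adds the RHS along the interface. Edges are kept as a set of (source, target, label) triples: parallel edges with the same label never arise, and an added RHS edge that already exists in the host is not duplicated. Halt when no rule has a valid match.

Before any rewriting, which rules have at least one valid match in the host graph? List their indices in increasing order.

R0: no valid match — LHS pattern not found
R1: 1 valid match — {0↦2, 1↦3, 2↦4}
R2: no valid match — 2 raw matches, all fail dangling condition

Answer: [R1]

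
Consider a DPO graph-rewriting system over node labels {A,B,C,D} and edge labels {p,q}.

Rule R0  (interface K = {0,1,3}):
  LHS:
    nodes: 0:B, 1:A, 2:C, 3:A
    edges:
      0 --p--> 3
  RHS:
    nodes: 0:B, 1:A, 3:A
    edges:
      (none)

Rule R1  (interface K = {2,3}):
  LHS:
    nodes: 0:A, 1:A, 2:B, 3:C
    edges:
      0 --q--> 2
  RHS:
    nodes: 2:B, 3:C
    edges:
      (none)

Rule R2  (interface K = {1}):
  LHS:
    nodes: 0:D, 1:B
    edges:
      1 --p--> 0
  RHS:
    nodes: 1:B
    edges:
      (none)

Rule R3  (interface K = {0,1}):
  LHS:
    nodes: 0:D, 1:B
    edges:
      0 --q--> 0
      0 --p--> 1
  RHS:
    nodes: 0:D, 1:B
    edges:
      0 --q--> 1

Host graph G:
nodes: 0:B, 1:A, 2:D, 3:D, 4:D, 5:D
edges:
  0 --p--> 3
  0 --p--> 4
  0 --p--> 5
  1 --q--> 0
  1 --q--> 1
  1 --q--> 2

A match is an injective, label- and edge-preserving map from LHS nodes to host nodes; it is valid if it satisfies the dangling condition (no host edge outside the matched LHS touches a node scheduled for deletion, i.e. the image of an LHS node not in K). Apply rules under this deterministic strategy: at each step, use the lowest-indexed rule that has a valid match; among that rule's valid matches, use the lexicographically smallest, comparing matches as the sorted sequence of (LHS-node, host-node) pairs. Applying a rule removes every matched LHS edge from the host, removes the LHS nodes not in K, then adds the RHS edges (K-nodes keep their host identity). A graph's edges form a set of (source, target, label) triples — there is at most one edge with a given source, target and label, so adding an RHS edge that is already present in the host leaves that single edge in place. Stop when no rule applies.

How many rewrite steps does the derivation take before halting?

[0] host  ⇒  6 nodes, 6 edges  {0-p->3 0-p->4 0-p->5 1-q->0 1-q->1 1-q->2}
[1] R2 @ {0↦3, 1↦0}  ⇒  5 nodes, 5 edges  {0-p->4 0-p->5 1-q->0 1-q->1 1-q->2}
[2] R2 @ {0↦4, 1↦0}  ⇒  4 nodes, 4 edges  {0-p->5 1-q->0 1-q->1 1-q->2}
[3] R2 @ {0↦5, 1↦0}  ⇒  3 nodes, 3 edges  {1-q->0 1-q->1 1-q->2}
normal form: no rule applies after step 3

Answer: 3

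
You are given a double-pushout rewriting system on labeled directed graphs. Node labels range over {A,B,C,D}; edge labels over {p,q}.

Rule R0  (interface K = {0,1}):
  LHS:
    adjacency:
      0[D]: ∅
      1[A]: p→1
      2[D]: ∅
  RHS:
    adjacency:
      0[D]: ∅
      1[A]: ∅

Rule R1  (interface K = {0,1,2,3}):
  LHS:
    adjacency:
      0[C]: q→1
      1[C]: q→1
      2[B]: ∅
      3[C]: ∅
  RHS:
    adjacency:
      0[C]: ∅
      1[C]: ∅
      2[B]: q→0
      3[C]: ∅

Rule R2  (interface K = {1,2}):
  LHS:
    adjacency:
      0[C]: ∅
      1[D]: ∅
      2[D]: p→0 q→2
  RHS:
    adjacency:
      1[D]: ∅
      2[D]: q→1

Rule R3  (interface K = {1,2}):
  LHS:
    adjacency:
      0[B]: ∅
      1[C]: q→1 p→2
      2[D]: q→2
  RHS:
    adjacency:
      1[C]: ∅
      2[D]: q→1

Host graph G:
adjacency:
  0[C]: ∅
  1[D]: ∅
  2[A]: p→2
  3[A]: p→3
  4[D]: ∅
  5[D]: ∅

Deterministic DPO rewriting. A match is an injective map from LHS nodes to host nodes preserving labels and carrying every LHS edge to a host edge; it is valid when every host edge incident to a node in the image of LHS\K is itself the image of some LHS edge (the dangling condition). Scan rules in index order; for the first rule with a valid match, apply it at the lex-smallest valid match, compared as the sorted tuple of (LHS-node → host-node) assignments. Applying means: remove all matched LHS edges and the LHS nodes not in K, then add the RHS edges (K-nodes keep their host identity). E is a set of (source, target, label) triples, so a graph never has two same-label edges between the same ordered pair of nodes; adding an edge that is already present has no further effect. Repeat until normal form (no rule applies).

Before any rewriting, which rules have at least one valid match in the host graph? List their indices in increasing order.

R0: 12 valid matches — {0↦1, 1↦2, 2↦4}, {0↦1, 1↦2, 2↦5}, {0↦1, 1↦3, 2↦4} (+9 more)
R1: no valid match — LHS pattern not found
R2: no valid match — LHS pattern not found
R3: no valid match — LHS pattern not found

Answer: [R0]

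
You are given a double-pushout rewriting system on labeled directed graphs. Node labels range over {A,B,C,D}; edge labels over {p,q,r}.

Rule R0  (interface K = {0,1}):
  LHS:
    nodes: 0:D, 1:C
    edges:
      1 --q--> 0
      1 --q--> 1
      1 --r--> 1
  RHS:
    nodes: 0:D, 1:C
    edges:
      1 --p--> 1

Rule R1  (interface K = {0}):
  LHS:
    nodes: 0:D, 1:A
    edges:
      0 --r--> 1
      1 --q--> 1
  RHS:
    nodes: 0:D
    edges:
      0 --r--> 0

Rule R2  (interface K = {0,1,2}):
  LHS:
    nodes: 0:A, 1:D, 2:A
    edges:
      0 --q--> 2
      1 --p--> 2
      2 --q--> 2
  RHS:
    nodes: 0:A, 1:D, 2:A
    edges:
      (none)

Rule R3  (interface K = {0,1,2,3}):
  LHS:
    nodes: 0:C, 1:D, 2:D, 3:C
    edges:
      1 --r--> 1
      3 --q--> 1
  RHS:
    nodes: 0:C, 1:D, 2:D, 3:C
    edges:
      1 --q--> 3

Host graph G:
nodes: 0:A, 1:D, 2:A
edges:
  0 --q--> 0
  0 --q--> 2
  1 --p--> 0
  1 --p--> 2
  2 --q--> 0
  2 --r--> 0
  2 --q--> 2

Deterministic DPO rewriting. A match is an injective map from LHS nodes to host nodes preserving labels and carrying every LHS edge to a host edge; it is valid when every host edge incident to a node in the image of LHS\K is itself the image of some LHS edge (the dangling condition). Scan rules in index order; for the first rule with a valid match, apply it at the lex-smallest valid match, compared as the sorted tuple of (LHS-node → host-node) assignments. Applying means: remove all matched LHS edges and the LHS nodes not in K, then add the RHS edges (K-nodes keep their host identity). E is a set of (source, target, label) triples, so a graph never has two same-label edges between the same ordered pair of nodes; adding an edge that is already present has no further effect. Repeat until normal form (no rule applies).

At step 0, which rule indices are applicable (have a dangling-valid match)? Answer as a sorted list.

Answer: [R2]

Rewrite trace:
R0: no valid match — LHS pattern not found
R1: no valid match — LHS pattern not found
R2: 2 valid matches — {0↦0, 1↦1, 2↦2}, {0↦2, 1↦1, 2↦0}
R3: no valid match — LHS pattern not found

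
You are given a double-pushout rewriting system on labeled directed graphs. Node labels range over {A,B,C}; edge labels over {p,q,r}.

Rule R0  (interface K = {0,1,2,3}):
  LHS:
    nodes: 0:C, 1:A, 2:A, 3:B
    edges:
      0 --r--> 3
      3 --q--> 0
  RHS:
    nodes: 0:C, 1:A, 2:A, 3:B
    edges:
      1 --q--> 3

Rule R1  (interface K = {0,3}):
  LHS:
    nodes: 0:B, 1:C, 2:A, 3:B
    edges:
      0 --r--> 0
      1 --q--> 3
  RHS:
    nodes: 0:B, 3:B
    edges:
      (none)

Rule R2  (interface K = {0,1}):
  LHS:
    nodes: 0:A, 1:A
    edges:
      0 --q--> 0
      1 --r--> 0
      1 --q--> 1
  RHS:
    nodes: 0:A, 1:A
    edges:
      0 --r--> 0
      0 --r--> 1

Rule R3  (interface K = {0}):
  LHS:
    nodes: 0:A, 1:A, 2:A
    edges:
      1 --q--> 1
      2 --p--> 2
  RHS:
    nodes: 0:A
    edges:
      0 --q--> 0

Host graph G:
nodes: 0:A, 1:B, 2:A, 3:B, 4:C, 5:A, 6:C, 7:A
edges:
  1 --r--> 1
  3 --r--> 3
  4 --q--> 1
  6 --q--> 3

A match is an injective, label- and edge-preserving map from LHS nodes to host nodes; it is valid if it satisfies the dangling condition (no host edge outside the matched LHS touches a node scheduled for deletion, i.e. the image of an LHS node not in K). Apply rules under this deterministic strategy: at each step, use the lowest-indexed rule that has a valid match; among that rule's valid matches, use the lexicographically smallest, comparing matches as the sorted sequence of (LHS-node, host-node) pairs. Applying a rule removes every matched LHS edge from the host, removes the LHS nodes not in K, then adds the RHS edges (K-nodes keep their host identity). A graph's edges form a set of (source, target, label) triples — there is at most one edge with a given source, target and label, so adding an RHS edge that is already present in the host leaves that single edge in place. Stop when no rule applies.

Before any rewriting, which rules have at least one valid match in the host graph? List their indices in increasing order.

Answer: [R1]

Steps:
R0: no valid match — LHS pattern not found
R1: 8 valid matches — {0↦1, 1↦6, 2↦0, 3↦3}, {0↦1, 1↦6, 2↦2, 3↦3}, {0↦1, 1↦6, 2↦5, 3↦3} (+5 more)
R2: no valid match — LHS pattern not found
R3: no valid match — LHS pattern not found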